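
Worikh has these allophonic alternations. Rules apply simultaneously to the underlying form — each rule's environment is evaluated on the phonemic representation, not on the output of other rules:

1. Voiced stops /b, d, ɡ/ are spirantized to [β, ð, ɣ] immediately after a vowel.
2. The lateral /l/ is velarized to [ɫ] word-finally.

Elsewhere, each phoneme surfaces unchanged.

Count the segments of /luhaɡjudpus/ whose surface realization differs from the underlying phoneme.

Segments that undergo a rule: /ɡ/ → [ɣ] (rule 1); /d/ → [ð] (rule 1).
All other segments surface unchanged.

2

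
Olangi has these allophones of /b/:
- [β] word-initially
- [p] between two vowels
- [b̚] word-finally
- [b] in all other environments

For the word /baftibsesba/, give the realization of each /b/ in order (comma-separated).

Occurrence 1 (position 1): word-initially → [β].
Occurrence 2 (position 6): no conditioning environment matches → elsewhere allophone [b].
Occurrence 3 (position 10): no conditioning environment matches → elsewhere allophone [b].

[β], [b], [b]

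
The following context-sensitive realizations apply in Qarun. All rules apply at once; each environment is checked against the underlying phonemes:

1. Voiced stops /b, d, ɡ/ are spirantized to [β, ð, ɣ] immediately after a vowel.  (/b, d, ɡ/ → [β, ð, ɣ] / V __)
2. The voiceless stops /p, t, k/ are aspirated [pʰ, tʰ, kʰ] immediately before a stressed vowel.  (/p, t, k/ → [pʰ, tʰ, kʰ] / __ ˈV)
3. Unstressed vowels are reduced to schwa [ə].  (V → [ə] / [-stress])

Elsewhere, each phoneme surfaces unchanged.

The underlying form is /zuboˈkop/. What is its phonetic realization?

[zəβəˈkʰop]

/u/ (between /z/ and /b/) occurs in an unstressed syllable → [ə] by rule 3.
Rule 1 applies to /b/ (between /u/ and /o/: immediately after a vowel) → [β].
/o/ (between /b/ and /k/) occurs in an unstressed syllable → [ə] by rule 3.
/k/ (between /o/ and /o/) occurs immediately before a stressed vowel → [kʰ] by rule 2.
/o/ (between /k/ and /p/): rule 3 targets it, but not in an unstressed syllable → unchanged [o].
/p/ — word-final; rule 2 does not apply here → [p].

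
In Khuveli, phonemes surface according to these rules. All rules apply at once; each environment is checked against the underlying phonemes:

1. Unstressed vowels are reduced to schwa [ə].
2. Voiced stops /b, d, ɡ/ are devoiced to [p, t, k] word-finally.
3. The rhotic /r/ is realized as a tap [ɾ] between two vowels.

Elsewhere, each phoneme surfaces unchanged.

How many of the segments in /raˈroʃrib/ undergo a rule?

4

Segments that undergo a rule: /a/ → [ə] (rule 1); /r/ → [ɾ] (rule 3); /i/ → [ə] (rule 1); /b/ → [p] (rule 2).
All other segments surface unchanged.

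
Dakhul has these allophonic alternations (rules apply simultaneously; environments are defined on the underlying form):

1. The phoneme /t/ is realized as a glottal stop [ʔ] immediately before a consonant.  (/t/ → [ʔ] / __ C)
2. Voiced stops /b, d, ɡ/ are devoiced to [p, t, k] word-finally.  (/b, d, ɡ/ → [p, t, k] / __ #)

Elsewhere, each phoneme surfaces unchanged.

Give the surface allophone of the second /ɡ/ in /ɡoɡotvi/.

/ɡ/ — between /o/ and /o/; rule 2 does not apply here → [ɡ].

[ɡ]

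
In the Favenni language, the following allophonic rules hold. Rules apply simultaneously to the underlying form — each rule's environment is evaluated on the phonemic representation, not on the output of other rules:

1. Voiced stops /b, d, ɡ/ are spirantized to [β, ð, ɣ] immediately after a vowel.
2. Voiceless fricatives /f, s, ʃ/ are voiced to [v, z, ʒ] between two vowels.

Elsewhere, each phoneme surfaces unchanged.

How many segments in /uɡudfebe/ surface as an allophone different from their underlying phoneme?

Segments that undergo a rule: /ɡ/ → [ɣ] (rule 1); /d/ → [ð] (rule 1); /b/ → [β] (rule 1).
All other segments surface unchanged.

3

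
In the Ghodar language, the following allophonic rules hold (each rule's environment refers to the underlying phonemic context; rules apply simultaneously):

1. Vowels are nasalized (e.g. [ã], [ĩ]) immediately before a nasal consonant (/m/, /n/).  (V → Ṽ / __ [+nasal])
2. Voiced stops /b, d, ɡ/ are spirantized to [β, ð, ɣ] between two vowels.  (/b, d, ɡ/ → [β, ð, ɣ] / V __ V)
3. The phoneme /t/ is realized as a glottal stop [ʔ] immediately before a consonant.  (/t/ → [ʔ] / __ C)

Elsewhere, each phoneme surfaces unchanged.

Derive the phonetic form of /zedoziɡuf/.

[zeðoziɣuf]

/z/ — not in any rule's target class → [z].
/e/ (between /z/ and /d/) fails the environment for rule 1, so it stays [e].
Rule 2 applies to /d/ (between /e/ and /o/: between two vowels) → [ð].
/o/ (between /d/ and /z/): rule 1 targets it, but not before a nasal consonant → unchanged [o].
/z/ — not in any rule's target class → [z].
/i/ (between /z/ and /ɡ/) fails the environment for rule 1, so it stays [i].
/ɡ/ meets the environment for rule 2 (between two vowels) → [ɣ].
/u/ (between /ɡ/ and /f/) is in the target of rule 1 but the environment (before a nasal consonant) is not met → [u].
/f/ (word-final): no rule targets it → [f].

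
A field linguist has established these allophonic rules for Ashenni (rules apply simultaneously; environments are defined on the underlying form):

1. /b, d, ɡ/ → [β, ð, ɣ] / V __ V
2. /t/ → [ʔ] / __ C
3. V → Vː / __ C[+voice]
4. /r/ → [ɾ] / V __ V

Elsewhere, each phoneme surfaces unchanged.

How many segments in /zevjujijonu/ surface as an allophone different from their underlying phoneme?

Segments that undergo a rule: /e/ → [eː] (rule 3); /u/ → [uː] (rule 3); /i/ → [iː] (rule 3); /o/ → [oː] (rule 3).
All other segments surface unchanged.

4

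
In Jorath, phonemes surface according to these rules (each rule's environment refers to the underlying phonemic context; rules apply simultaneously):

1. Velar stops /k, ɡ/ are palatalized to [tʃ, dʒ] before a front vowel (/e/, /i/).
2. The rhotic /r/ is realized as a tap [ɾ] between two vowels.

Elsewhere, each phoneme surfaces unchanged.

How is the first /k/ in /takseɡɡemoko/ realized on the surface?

/k/ (between /a/ and /s/) is in the target of rule 1 but the environment (before a front vowel) is not met → [k].

[k]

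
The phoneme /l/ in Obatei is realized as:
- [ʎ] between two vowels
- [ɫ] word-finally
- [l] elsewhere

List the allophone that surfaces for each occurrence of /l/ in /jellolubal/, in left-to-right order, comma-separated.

Occurrence 1 (position 3): no conditioning environment matches → elsewhere allophone [l].
Occurrence 2 (position 4): no conditioning environment matches → elsewhere allophone [l].
Occurrence 3 (position 6): between two vowels → [ʎ].
Occurrence 4 (position 10): word-finally → [ɫ].

[l], [l], [ʎ], [ɫ]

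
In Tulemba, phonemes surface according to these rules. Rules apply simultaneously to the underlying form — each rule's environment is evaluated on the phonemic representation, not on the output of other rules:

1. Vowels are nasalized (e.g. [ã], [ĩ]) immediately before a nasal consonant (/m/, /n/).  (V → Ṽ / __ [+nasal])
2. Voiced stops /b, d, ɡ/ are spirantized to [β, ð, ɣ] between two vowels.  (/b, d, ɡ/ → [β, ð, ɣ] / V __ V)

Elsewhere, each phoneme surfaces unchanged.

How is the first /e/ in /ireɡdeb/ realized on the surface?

/e/ (between /r/ and /ɡ/) fails the environment for rule 1, so it stays [e].

[e]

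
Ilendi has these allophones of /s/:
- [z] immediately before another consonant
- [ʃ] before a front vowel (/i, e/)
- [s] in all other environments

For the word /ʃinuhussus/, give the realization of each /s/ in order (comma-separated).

Occurrence 1 (position 7): immediately before another consonant → [z].
Occurrence 2 (position 8): no conditioning environment matches → elsewhere allophone [s].
Occurrence 3 (position 10): no conditioning environment matches → elsewhere allophone [s].

[z], [s], [s]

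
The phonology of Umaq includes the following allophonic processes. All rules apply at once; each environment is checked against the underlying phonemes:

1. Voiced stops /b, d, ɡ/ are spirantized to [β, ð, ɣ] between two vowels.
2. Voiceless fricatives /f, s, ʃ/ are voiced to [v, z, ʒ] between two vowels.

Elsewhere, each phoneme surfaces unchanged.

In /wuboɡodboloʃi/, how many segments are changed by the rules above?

3

Segments that undergo a rule: /b/ → [β] (rule 1); /ɡ/ → [ɣ] (rule 1); /ʃ/ → [ʒ] (rule 2).
All other segments surface unchanged.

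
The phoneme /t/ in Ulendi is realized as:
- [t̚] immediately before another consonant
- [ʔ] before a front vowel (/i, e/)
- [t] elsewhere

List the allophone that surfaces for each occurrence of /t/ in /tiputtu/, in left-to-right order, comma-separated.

Occurrence 1 (position 1): before a front vowel (/i, e/) → [ʔ].
Occurrence 2 (position 5): immediately before another consonant → [t̚].
Occurrence 3 (position 6): no conditioning environment matches → elsewhere allophone [t].

[ʔ], [t̚], [t]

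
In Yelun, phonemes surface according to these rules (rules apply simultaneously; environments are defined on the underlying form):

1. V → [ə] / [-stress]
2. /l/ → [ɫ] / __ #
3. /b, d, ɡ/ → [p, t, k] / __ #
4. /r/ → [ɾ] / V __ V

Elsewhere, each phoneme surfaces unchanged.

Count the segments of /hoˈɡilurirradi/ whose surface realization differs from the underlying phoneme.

6

Segments that undergo a rule: /o/ → [ə] (rule 1); /u/ → [ə] (rule 1); /r/ → [ɾ] (rule 4); /i/ → [ə] (rule 1); /a/ → [ə] (rule 1); /i/ → [ə] (rule 1).
All other segments surface unchanged.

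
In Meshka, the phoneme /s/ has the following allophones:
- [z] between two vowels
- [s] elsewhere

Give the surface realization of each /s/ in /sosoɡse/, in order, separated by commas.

[s], [z], [s]

Occurrence 1 (position 1): no conditioning environment matches → elsewhere allophone [s].
Occurrence 2 (position 3): between two vowels → [z].
Occurrence 3 (position 6): no conditioning environment matches → elsewhere allophone [s].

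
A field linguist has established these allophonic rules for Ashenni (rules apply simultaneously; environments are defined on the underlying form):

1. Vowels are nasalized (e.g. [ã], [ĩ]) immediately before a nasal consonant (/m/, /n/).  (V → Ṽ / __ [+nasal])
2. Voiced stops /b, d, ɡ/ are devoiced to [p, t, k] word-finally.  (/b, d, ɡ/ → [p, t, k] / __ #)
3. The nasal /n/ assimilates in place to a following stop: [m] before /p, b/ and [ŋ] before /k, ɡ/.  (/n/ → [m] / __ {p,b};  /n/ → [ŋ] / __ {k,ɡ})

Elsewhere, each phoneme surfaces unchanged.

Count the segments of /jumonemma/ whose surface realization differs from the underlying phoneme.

3

Segments that undergo a rule: /u/ → [ũ] (rule 1); /o/ → [õ] (rule 1); /e/ → [ẽ] (rule 1).
All other segments surface unchanged.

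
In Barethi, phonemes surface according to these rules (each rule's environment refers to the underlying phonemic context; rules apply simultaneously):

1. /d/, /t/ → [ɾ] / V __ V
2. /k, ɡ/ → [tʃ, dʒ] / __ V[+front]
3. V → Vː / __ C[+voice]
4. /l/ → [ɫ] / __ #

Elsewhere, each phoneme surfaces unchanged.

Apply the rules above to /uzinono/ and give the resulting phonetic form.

[uːziːnoːno]

/u/ (word-initial): before a voiced consonant, so rule 3 applies → [uː].
/i/ (between /z/ and /n/) occurs before a voiced consonant → [iː] by rule 3.
/o/ — between /n/ and /n/, before a voiced consonant — surfaces as [oː] (rule 3).
/o/ (word-final) fails the environment for rule 3, so it stays [o].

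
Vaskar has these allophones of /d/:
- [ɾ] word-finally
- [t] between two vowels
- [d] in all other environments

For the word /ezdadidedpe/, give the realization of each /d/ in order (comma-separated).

[d], [t], [t], [d]

Occurrence 1 (position 3): no conditioning environment matches → elsewhere allophone [d].
Occurrence 2 (position 5): between two vowels → [t].
Occurrence 3 (position 7): between two vowels → [t].
Occurrence 4 (position 9): no conditioning environment matches → elsewhere allophone [d].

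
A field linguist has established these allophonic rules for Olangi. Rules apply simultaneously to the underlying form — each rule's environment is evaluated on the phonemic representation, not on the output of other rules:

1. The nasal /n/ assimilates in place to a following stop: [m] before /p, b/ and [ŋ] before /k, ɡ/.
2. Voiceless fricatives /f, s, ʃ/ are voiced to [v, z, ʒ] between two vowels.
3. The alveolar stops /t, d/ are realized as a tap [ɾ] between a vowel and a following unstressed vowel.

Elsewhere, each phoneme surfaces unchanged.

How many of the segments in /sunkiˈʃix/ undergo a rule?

Segments that undergo a rule: /n/ → [ŋ] (rule 1); /ʃ/ → [ʒ] (rule 2).
All other segments surface unchanged.

2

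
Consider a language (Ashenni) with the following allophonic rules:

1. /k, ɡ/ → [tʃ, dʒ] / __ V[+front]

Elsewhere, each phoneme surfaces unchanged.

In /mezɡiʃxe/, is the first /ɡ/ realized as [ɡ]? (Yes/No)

No

/ɡ/ meets the environment for rule 1 (before a front vowel) → [dʒ].
The actual realization is [dʒ], not [ɡ].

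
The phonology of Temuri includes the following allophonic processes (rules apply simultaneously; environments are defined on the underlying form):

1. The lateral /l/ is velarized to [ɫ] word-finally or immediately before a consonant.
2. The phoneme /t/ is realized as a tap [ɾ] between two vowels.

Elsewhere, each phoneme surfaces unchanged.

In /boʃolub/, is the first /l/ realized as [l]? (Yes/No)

/l/ (between /o/ and /u/): rule 1 targets it, but not word-finally or immediately before a consonant → unchanged [l].
The actual realization is [l], which matches [l].

Yes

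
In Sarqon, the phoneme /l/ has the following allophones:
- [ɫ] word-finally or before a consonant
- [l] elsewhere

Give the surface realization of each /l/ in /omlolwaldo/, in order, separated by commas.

Occurrence 1 (position 3): no conditioning environment matches → elsewhere allophone [l].
Occurrence 2 (position 5): word-finally or before a consonant → [ɫ].
Occurrence 3 (position 8): word-finally or before a consonant → [ɫ].

[l], [ɫ], [ɫ]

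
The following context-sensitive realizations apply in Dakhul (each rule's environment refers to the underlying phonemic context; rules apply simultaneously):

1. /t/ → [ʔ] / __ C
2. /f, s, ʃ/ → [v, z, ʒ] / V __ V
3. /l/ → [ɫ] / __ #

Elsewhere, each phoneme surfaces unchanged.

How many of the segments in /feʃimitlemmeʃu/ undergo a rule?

3

Segments that undergo a rule: /ʃ/ → [ʒ] (rule 2); /t/ → [ʔ] (rule 1); /ʃ/ → [ʒ] (rule 2).
All other segments surface unchanged.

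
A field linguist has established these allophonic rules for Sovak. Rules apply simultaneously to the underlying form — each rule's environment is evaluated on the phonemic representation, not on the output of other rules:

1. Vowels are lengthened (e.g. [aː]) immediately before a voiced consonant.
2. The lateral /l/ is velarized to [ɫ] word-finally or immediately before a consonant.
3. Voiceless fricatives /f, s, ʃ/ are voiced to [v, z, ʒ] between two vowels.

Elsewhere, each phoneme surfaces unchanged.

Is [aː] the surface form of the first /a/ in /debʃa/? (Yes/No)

No

/a/ (word-final) is in the target of rule 1 but the environment (before a voiced consonant) is not met → [a].
The actual realization is [a], not [aː].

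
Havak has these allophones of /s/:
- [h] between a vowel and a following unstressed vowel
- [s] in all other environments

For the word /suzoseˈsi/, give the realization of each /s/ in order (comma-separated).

[s], [h], [s]

Occurrence 1 (position 1): no conditioning environment matches → elsewhere allophone [s].
Occurrence 2 (position 5): between a vowel and a following unstressed vowel → [h].
Occurrence 3 (position 7): no conditioning environment matches → elsewhere allophone [s].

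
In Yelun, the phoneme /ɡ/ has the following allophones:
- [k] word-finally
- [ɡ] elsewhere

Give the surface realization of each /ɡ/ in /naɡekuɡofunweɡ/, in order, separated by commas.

[ɡ], [ɡ], [k]

Occurrence 1 (position 3): no conditioning environment matches → elsewhere allophone [ɡ].
Occurrence 2 (position 7): no conditioning environment matches → elsewhere allophone [ɡ].
Occurrence 3 (position 14): word-finally → [k].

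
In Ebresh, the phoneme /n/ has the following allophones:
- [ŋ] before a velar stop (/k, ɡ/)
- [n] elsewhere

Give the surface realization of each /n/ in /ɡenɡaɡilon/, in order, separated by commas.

[ŋ], [n]

Occurrence 1 (position 3): before a velar stop → [ŋ].
Occurrence 2 (position 10): no conditioning environment matches → elsewhere allophone [n].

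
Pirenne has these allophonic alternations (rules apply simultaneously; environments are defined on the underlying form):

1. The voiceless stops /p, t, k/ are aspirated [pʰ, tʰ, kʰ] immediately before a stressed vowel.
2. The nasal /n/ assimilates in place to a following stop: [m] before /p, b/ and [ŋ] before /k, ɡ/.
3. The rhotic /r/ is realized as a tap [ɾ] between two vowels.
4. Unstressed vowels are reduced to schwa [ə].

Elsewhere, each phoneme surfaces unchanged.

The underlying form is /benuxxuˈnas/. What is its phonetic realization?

[bənəxxəˈnas]

/b/ stays [b].
/e/ (between /b/ and /n/) occurs in an unstressed syllable → [ə] by rule 4.
/n/ (between /e/ and /u/) fails the environment for rule 2, so it stays [n].
/u/ meets the environment for rule 4 (in an unstressed syllable) → [ə].
/x/ (between /u/ and /x/) is unaffected → [x].
/x/ stays [x].
/u/ (between /x/ and /n/) occurs in an unstressed syllable → [ə] by rule 4.
/n/ (between /u/ and /a/) fails the environment for rule 2, so it stays [n].
/a/ — between /n/ and /s/; rule 4 does not apply here → [a].
/s/ stays [s].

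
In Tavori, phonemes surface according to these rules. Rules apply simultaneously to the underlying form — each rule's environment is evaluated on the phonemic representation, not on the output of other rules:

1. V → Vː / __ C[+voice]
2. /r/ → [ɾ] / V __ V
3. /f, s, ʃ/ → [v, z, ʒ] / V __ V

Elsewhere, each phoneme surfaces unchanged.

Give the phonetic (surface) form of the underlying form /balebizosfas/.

/b/ (word-initial): no rule targets it → [b].
/a/ (between /b/ and /l/) occurs before a voiced consonant → [aː] by rule 1.
/l/ (between /a/ and /e/) is unaffected → [l].
Rule 1 applies to /e/ (between /l/ and /b/: before a voiced consonant) → [eː].
/b/ stays [b].
/i/ — between /b/ and /z/, before a voiced consonant — surfaces as [iː] (rule 1).
/z/ — not in any rule's target class → [z].
/o/ (between /z/ and /s/): rule 1 targets it, but not before a voiced consonant → unchanged [o].
/s/ — between /o/ and /f/; rule 3 does not apply here → [s].
/f/ (between /s/ and /a/) is in the target of rule 3 but the environment (between two vowels) is not met → [f].
/a/ (between /f/ and /s/) fails the environment for rule 1, so it stays [a].
/s/ (word-final) fails the environment for rule 3, so it stays [s].

[baːleːbiːzosfas]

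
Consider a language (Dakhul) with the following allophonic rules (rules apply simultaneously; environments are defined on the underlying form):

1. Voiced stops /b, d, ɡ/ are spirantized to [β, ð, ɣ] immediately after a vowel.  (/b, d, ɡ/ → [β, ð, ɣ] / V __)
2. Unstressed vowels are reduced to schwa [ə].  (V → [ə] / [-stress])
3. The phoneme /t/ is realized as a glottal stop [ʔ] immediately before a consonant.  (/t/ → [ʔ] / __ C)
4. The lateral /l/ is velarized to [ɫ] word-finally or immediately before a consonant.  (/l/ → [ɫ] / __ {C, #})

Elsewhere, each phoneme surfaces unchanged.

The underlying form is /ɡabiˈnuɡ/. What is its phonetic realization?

[ɡəβəˈnuɣ]

/ɡ/ (word-initial) fails the environment for rule 1, so it stays [ɡ].
/a/ meets the environment for rule 2 (in an unstressed syllable) → [ə].
/b/ meets the environment for rule 1 (immediately after a vowel) → [β].
/i/ (between /b/ and /n/) occurs in an unstressed syllable → [ə] by rule 2.
/n/ — not in any rule's target class → [n].
/u/ — between /n/ and /ɡ/; rule 2 does not apply here → [u].
/ɡ/ — word-final, immediately after a vowel — surfaces as [ɣ] (rule 1).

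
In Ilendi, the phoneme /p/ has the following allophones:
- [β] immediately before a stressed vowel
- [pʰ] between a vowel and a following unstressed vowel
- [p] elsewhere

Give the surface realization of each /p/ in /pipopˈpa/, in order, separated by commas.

[p], [pʰ], [p], [β]

Occurrence 1 (position 1): no conditioning environment matches → elsewhere allophone [p].
Occurrence 2 (position 3): between a vowel and a following unstressed vowel → [pʰ].
Occurrence 3 (position 5): no conditioning environment matches → elsewhere allophone [p].
Occurrence 4 (position 6): immediately before a stressed vowel → [β].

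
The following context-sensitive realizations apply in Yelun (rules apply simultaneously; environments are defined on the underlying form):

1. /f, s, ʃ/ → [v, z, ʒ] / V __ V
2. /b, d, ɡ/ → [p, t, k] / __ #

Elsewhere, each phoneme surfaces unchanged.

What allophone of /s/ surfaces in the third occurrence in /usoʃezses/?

/s/ (word-final) fails the environment for rule 1, so it stays [s].

[s]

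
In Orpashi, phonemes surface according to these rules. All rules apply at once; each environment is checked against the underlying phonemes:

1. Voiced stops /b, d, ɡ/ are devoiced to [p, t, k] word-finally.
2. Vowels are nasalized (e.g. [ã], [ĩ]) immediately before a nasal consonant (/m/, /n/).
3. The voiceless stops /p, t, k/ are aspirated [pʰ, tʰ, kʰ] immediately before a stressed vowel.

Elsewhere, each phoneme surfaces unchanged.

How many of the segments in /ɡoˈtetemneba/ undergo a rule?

Segments that undergo a rule: /t/ → [tʰ] (rule 3); /e/ → [ẽ] (rule 2).
All other segments surface unchanged.

2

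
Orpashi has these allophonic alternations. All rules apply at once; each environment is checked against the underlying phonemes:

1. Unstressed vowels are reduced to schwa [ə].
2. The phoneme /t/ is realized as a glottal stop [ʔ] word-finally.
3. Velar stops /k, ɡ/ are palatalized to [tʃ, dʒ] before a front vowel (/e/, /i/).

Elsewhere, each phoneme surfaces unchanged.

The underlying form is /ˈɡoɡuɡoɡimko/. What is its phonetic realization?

[ˈɡoɡəɡədʒəmkə]

/ɡ/ (word-initial) is in the target of rule 3 but the environment (before a front vowel) is not met → [ɡ].
/o/ (between /ɡ/ and /ɡ/): rule 1 targets it, but not in an unstressed syllable → unchanged [o].
/ɡ/ (between /o/ and /u/) fails the environment for rule 3, so it stays [ɡ].
/u/ (between /ɡ/ and /ɡ/) occurs in an unstressed syllable → [ə] by rule 1.
/ɡ/ — between /u/ and /o/; rule 3 does not apply here → [ɡ].
/o/ meets the environment for rule 1 (in an unstressed syllable) → [ə].
/ɡ/ (between /o/ and /i/): before a front vowel, so rule 3 applies → [dʒ].
/i/ meets the environment for rule 1 (in an unstressed syllable) → [ə].
/k/ (between /m/ and /o/): rule 3 targets it, but not before a front vowel → unchanged [k].
/o/ (word-final): in an unstressed syllable, so rule 1 applies → [ə].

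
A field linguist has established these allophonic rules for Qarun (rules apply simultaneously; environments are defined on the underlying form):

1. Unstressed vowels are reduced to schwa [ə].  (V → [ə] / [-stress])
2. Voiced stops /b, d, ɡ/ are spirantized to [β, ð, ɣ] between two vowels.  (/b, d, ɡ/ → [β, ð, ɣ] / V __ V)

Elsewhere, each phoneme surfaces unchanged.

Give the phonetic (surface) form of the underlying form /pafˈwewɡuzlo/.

[pəfˈwewɡəzlə]

/p/ (word-initial): no rule targets it → [p].
/a/ meets the environment for rule 1 (in an unstressed syllable) → [ə].
/f/ (between /a/ and /w/) is unaffected → [f].
/w/ — not in any rule's target class → [w].
/e/ (between /w/ and /w/) fails the environment for rule 1, so it stays [e].
/w/ — not in any rule's target class → [w].
/ɡ/ (between /w/ and /u/): rule 2 targets it, but not between two vowels → unchanged [ɡ].
/u/ (between /ɡ/ and /z/) occurs in an unstressed syllable → [ə] by rule 1.
/z/ — not in any rule's target class → [z].
/l/ — not in any rule's target class → [l].
Rule 1 applies to /o/ (word-final: in an unstressed syllable) → [ə].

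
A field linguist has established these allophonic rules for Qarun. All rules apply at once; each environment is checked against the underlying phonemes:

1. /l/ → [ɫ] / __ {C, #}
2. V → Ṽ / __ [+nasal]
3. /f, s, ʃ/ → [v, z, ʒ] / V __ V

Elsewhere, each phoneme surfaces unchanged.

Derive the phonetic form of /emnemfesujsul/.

[ẽmnẽmfezujsuɫ]

Rule 2 applies to /e/ (word-initial: before a nasal consonant) → [ẽ].
/m/ — not in any rule's target class → [m].
/n/ (between /m/ and /e/): no rule targets it → [n].
/e/ meets the environment for rule 2 (before a nasal consonant) → [ẽ].
/m/ — not in any rule's target class → [m].
/f/ (between /m/ and /e/): rule 3 targets it, but not between two vowels → unchanged [f].
/e/ (between /f/ and /s/) fails the environment for rule 2, so it stays [e].
/s/ (between /e/ and /u/): between two vowels, so rule 3 applies → [z].
/u/ (between /s/ and /j/) is in the target of rule 2 but the environment (before a nasal consonant) is not met → [u].
/j/ stays [j].
/s/ — between /j/ and /u/; rule 3 does not apply here → [s].
/u/ (between /s/ and /l/): rule 2 targets it, but not before a nasal consonant → unchanged [u].
/l/ meets the environment for rule 1 (word-finally or immediately before a consonant) → [ɫ].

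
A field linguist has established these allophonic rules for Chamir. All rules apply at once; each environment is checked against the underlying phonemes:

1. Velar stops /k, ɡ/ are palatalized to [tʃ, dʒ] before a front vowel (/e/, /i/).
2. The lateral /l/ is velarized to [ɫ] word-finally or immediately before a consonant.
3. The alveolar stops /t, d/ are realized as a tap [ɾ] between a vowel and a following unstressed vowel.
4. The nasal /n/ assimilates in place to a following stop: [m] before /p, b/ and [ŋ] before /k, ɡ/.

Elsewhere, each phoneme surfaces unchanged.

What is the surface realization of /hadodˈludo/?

Rule 3 applies to /d/ (between /a/ and /o/: between a vowel and a following unstressed vowel) → [ɾ].
/d/ (between /o/ and /l/): rule 3 targets it, but not between a vowel and a following unstressed vowel → unchanged [d].
/l/ (between /d/ and /u/) fails the environment for rule 2, so it stays [l].
/d/ (between /u/ and /o/): between a vowel and a following unstressed vowel, so rule 3 applies → [ɾ].

[haɾodˈluɾo]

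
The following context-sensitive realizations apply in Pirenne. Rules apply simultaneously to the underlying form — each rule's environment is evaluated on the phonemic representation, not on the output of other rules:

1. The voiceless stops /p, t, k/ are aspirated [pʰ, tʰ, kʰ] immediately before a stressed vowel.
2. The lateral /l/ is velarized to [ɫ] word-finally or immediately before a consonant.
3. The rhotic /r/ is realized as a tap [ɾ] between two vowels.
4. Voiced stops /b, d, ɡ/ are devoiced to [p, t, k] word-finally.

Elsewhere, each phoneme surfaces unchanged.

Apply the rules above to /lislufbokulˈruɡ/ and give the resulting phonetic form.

[lislufbokuɫˈruk]

/l/ (word-initial) is in the target of rule 2 but the environment (word-finally or immediately before a consonant) is not met → [l].
/i/ stays [i].
/s/ (between /i/ and /l/) is unaffected → [s].
/l/ — between /s/ and /u/; rule 2 does not apply here → [l].
/u/ (between /l/ and /f/) is unaffected → [u].
/f/ (between /u/ and /b/): no rule targets it → [f].
/b/ — between /f/ and /o/; rule 4 does not apply here → [b].
/o/ — not in any rule's target class → [o].
/k/ (between /o/ and /u/) is in the target of rule 1 but the environment (immediately before a stressed vowel) is not met → [k].
/u/ (between /k/ and /l/) is unaffected → [u].
/l/ — between /u/ and /r/, word-finally or immediately before a consonant — surfaces as [ɫ] (rule 2).
/r/ (between /l/ and /u/) is in the target of rule 3 but the environment (between two vowels) is not met → [r].
/u/ (between /r/ and /ɡ/) is unaffected → [u].
/ɡ/ (word-final): word-finally, so rule 4 applies → [k].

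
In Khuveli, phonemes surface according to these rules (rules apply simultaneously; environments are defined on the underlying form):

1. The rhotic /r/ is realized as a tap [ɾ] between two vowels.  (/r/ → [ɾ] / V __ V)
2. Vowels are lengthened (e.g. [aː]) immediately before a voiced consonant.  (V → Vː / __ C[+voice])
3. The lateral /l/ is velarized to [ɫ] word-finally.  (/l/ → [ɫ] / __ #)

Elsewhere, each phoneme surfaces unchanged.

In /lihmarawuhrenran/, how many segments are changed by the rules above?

5

Segments that undergo a rule: /a/ → [aː] (rule 2); /r/ → [ɾ] (rule 1); /a/ → [aː] (rule 2); /e/ → [eː] (rule 2); /a/ → [aː] (rule 2).
All other segments surface unchanged.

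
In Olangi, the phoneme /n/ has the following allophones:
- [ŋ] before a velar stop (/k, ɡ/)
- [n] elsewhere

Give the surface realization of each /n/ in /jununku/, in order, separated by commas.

Occurrence 1 (position 3): no conditioning environment matches → elsewhere allophone [n].
Occurrence 2 (position 5): before a velar stop → [ŋ].

[n], [ŋ]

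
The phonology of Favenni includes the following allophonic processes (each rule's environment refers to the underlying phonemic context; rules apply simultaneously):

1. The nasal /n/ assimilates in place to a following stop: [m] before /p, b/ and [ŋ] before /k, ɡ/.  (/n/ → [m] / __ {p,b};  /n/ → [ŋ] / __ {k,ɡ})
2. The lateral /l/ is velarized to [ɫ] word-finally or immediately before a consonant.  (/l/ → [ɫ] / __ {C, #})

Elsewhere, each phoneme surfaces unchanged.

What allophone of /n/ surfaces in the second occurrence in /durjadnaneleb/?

/n/ (between /a/ and /e/): rule 1 targets it, but not before a labial or velar stop → unchanged [n].

[n]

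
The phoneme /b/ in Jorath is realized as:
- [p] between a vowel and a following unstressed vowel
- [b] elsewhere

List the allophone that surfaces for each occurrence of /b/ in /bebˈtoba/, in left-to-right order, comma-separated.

Occurrence 1 (position 1): no conditioning environment matches → elsewhere allophone [b].
Occurrence 2 (position 3): no conditioning environment matches → elsewhere allophone [b].
Occurrence 3 (position 6): between a vowel and a following unstressed vowel → [p].

[b], [b], [p]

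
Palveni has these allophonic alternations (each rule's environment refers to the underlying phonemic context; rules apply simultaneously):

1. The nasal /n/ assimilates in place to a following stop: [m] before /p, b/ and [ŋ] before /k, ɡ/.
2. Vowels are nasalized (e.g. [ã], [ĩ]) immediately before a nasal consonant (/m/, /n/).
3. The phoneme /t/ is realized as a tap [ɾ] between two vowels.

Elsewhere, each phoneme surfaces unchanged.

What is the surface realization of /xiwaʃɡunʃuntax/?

/i/ (between /x/ and /w/) fails the environment for rule 2, so it stays [i].
/a/ (between /w/ and /ʃ/): rule 2 targets it, but not before a nasal consonant → unchanged [a].
/u/ (between /ɡ/ and /n/) occurs before a nasal consonant → [ũ] by rule 2.
/n/ (between /u/ and /ʃ/): rule 1 targets it, but not before a labial or velar stop → unchanged [n].
/u/ — between /ʃ/ and /n/, before a nasal consonant — surfaces as [ũ] (rule 2).
/n/ (between /u/ and /t/): rule 1 targets it, but not before a labial or velar stop → unchanged [n].
/t/ (between /n/ and /a/) fails the environment for rule 3, so it stays [t].
/a/ (between /t/ and /x/) fails the environment for rule 2, so it stays [a].

[xiwaʃɡũnʃũntax]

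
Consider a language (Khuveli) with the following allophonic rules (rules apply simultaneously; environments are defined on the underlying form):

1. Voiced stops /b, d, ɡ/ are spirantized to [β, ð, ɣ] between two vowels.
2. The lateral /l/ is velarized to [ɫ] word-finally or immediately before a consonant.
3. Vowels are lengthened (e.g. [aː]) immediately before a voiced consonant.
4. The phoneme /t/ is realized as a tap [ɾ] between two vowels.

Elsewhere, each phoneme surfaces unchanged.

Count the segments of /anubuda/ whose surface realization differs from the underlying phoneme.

5

Segments that undergo a rule: /a/ → [aː] (rule 3); /u/ → [uː] (rule 3); /b/ → [β] (rule 1); /u/ → [uː] (rule 3); /d/ → [ð] (rule 1).
All other segments surface unchanged.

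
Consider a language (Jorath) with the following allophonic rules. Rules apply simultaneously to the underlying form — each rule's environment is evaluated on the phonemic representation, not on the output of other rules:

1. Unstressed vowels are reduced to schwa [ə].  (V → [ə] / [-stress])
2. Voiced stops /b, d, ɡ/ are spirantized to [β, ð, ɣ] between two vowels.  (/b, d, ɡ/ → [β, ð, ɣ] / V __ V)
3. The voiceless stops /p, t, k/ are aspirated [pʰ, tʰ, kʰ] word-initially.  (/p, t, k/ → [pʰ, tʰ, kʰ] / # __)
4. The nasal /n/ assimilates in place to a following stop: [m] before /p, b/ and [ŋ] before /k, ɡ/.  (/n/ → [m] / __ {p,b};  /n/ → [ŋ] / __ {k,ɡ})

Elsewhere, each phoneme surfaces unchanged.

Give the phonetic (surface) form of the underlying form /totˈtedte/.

[tʰətˈtedtə]

/t/ (word-initial) occurs word-initially → [tʰ] by rule 3.
/o/ (between /t/ and /t/) occurs in an unstressed syllable → [ə] by rule 1.
/t/ (between /o/ and /t/) is in the target of rule 3 but the environment (word-initially) is not met → [t].
/t/ (between /t/ and /e/): rule 3 targets it, but not word-initially → unchanged [t].
/e/ (between /t/ and /d/) is in the target of rule 1 but the environment (in an unstressed syllable) is not met → [e].
/d/ (between /e/ and /t/) is in the target of rule 2 but the environment (between two vowels) is not met → [d].
/t/ (between /d/ and /e/) is in the target of rule 3 but the environment (word-initially) is not met → [t].
/e/ (word-final) occurs in an unstressed syllable → [ə] by rule 1.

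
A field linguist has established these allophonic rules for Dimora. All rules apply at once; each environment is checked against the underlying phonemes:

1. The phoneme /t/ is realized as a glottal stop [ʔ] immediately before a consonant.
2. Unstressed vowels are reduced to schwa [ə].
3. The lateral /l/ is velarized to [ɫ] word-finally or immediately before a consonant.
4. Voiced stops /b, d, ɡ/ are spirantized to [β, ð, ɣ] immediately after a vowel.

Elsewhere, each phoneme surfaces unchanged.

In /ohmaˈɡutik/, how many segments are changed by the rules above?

Segments that undergo a rule: /o/ → [ə] (rule 2); /a/ → [ə] (rule 2); /ɡ/ → [ɣ] (rule 4); /i/ → [ə] (rule 2).
All other segments surface unchanged.

4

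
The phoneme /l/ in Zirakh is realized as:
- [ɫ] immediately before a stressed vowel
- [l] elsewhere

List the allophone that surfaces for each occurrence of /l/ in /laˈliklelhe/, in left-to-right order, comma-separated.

[l], [ɫ], [l], [l]

Occurrence 1 (position 1): no conditioning environment matches → elsewhere allophone [l].
Occurrence 2 (position 3): immediately before a stressed vowel → [ɫ].
Occurrence 3 (position 6): no conditioning environment matches → elsewhere allophone [l].
Occurrence 4 (position 8): no conditioning environment matches → elsewhere allophone [l].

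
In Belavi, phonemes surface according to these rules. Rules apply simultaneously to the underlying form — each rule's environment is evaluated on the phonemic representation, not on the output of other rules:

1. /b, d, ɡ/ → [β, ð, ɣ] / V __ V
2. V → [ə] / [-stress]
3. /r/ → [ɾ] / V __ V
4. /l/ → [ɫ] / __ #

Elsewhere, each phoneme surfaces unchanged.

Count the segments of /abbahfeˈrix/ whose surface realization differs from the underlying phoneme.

4

Segments that undergo a rule: /a/ → [ə] (rule 2); /a/ → [ə] (rule 2); /e/ → [ə] (rule 2); /r/ → [ɾ] (rule 3).
All other segments surface unchanged.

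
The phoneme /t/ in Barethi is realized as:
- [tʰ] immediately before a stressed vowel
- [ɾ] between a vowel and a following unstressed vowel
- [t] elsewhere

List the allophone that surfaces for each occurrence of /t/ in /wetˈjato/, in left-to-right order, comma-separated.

[t], [ɾ]

Occurrence 1 (position 3): no conditioning environment matches → elsewhere allophone [t].
Occurrence 2 (position 6): between a vowel and an unstressed vowel → [ɾ].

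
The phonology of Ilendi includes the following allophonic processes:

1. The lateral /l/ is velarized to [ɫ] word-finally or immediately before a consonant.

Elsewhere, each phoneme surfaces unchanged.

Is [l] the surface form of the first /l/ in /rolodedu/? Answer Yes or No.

Yes

/l/ — between /o/ and /o/; rule 1 does not apply here → [l].
The actual realization is [l], which matches [l].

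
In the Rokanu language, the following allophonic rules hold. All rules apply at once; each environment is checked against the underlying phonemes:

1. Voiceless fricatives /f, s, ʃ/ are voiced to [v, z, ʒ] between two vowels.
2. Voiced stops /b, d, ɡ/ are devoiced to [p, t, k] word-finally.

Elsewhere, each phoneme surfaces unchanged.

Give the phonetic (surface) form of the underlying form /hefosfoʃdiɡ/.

/h/ stays [h].
/e/ (between /h/ and /f/): no rule targets it → [e].
/f/ meets the environment for rule 1 (between two vowels) → [v].
/o/ — not in any rule's target class → [o].
/s/ (between /o/ and /f/) is in the target of rule 1 but the environment (between two vowels) is not met → [s].
/f/ — between /s/ and /o/; rule 1 does not apply here → [f].
/o/ (between /f/ and /ʃ/): no rule targets it → [o].
/ʃ/ (between /o/ and /d/) fails the environment for rule 1, so it stays [ʃ].
/d/ (between /ʃ/ and /i/) fails the environment for rule 2, so it stays [d].
/i/ stays [i].
/ɡ/ meets the environment for rule 2 (word-finally) → [k].

[hevosfoʃdik]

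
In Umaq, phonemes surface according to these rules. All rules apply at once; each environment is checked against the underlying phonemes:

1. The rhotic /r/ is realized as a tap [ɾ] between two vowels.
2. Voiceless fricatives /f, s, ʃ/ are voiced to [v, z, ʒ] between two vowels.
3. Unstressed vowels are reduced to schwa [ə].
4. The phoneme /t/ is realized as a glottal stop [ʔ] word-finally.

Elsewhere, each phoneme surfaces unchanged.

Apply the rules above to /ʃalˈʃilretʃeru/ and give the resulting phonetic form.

/ʃ/ — word-initial; rule 2 does not apply here → [ʃ].
Rule 3 applies to /a/ (between /ʃ/ and /l/: in an unstressed syllable) → [ə].
/ʃ/ (between /l/ and /i/): rule 2 targets it, but not between two vowels → unchanged [ʃ].
/i/ (between /ʃ/ and /l/): rule 3 targets it, but not in an unstressed syllable → unchanged [i].
/r/ (between /l/ and /e/) is in the target of rule 1 but the environment (between two vowels) is not met → [r].
/e/ — between /r/ and /t/, in an unstressed syllable — surfaces as [ə] (rule 3).
/t/ (between /e/ and /ʃ/): rule 4 targets it, but not word-finally → unchanged [t].
/ʃ/ — between /t/ and /e/; rule 2 does not apply here → [ʃ].
/e/ meets the environment for rule 3 (in an unstressed syllable) → [ə].
/r/ — between /e/ and /u/, between two vowels — surfaces as [ɾ] (rule 1).
/u/ (word-final): in an unstressed syllable, so rule 3 applies → [ə].

[ʃəlˈʃilrətʃəɾə]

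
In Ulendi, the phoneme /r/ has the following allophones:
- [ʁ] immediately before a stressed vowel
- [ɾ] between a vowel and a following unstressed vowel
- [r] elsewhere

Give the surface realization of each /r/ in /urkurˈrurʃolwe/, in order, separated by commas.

[r], [r], [ʁ], [r]

Occurrence 1 (position 2): no conditioning environment matches → elsewhere allophone [r].
Occurrence 2 (position 5): no conditioning environment matches → elsewhere allophone [r].
Occurrence 3 (position 6): immediately before a stressed vowel → [ʁ].
Occurrence 4 (position 8): no conditioning environment matches → elsewhere allophone [r].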